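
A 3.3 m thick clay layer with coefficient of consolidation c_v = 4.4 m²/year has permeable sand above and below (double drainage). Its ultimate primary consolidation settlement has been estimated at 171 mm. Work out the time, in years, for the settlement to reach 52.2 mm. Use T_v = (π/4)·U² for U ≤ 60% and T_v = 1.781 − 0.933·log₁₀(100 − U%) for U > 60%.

Drainage path length: H_d = H/2 = 1.65 m (double drainage).
U = S(t)/S_ult = 52.2/171 = 0.3053.
U ≤ 60%: T_v = (π/4)·U² = (π/4)×0.30526² = 0.073188.
t = T_v·H_d²/c_v = 0.073188×1.65²/4.4 = 0.04529 years.

t ≈ 0.0453 years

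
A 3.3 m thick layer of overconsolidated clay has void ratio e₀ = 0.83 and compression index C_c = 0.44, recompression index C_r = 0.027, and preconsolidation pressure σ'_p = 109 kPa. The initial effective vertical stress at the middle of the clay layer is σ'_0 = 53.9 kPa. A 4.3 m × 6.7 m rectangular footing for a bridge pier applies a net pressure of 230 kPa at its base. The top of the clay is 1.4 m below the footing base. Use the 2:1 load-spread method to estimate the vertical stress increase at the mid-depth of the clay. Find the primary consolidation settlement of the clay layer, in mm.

Mid-depth of clay below the footing base: z = 1.4 + 3.3/2 = 3.05 m.
Stress increase at mid-clay by the 2:1 spreading method:
Δσ = qBL/((B+z)(L+z)) = 230×4.3×6.7/((4.3+3.05)(6.7+3.05)) = 92.465 kPa
Final effective stress: σ'_f = 53.9 + 92.465 = 146.37 kPa.
σ'_f = 146.37 > σ'_p = 109 kPa, so the stress path crosses the preconsolidation pressure — recompression up to σ'_p, then virgin compression beyond:
S_c = H/(1+e₀)·[C_r·log₁₀(σ'_p/σ'_0) + C_c·log₁₀(σ'_f/σ'_p)]
    = 3.3/1.83 × [0.027×log₁₀(109/53.9) + 0.44×log₁₀(146.37/109)]
    = 1.8033 × [0.0082576 + 0.056331] = 0.1165 m

S_c ≈ 116 mm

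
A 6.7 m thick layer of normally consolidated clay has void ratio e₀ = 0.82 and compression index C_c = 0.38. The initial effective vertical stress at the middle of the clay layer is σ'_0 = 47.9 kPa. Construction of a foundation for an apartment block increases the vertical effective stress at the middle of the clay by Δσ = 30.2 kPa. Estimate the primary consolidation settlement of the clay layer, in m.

Final effective stress: σ'_f = σ'_0 + Δσ = 47.9 + 30.2 = 78.1 kPa.
Normally consolidated clay, so the full stress increment lies on the virgin compression line:
S_c = C_c·H/(1+e₀)·log₁₀(σ'_f/σ'_0) = 0.38×6.7/(1+0.82)×log₁₀(78.1/47.9)
    = 1.3989 × 0.21232 = 0.297 m

S_c ≈ 0.297 m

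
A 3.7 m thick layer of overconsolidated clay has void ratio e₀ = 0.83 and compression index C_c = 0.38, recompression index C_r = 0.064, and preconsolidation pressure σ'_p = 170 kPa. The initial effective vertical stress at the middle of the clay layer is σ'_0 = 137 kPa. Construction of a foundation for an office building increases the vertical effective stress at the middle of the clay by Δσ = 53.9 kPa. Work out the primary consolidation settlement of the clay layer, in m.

S_c ≈ 0.0508 m

Final effective stress: σ'_f = 137 + 53.9 = 190.9 kPa.
σ'_f = 190.9 > σ'_p = 170 kPa, so the stress path crosses the preconsolidation pressure — recompression up to σ'_p, then virgin compression beyond:
S_c = H/(1+e₀)·[C_r·log₁₀(σ'_p/σ'_0) + C_c·log₁₀(σ'_f/σ'_p)]
    = 3.7/1.83 × [0.064×log₁₀(170/137) + 0.38×log₁₀(190.9/170)]
    = 2.0219 × [0.0059986 + 0.019136] = 0.05082 m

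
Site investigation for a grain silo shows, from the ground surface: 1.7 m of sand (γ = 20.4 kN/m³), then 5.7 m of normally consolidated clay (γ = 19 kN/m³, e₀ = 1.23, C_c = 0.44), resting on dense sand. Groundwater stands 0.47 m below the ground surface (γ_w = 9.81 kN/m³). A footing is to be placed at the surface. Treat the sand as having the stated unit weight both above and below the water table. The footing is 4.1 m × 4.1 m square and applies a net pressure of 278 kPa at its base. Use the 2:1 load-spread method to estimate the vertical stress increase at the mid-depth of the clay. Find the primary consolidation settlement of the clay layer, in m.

Mid-depth of clay below the ground surface: z = 1.7 + 5.7/2 = 4.55 m.
Total vertical stress at mid-clay: σ_v = 20.4×1.7 + 19×2.85 = 88.83 kPa.
Pore pressure: u = 9.81×(4.55 − 0.47) = 40.025 kPa.
Initial effective stress: σ'_0 = σ_v − u = 88.83 − 40.025 = 48.805 kPa.
Stress increase at mid-clay by the 2:1 spreading method:
Δσ = qBL/((B+z)(L+z)) = 278×4.1×4.1/((4.1+4.55)(4.1+4.55)) = 62.457 kPa
Final effective stress: σ'_f = σ'_0 + Δσ = 48.805 + 62.457 = 111.26 kPa.
Normally consolidated clay, so the full stress increment lies on the virgin compression line:
S_c = C_c·H/(1+e₀)·log₁₀(σ'_f/σ'_0) = 0.44×5.7/(1+1.23)×log₁₀(111.26/48.805)
    = 1.1247 × 0.35787 = 0.4025 m

S_c ≈ 0.402 m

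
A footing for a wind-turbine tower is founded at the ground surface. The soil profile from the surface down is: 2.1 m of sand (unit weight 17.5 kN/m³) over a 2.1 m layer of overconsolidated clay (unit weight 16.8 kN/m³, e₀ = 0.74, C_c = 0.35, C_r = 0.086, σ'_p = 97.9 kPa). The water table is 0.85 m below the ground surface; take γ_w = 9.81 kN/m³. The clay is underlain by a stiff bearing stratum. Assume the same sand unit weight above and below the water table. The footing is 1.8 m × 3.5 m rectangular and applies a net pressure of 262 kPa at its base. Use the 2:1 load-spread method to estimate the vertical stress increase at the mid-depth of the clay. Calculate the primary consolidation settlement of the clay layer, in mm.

S_c ≈ 42.6 mm

Mid-depth of clay below the ground surface: z = 2.1 + 2.1/2 = 3.15 m.
Total vertical stress at mid-clay: σ_v = 17.5×2.1 + 16.8×1.05 = 54.39 kPa.
Pore pressure: u = 9.81×(3.15 − 0.85) = 22.563 kPa.
Initial effective stress: σ'_0 = σ_v − u = 54.39 − 22.563 = 31.827 kPa.
Stress increase at mid-clay by the 2:1 spreading method:
Δσ = qBL/((B+z)(L+z)) = 262×1.8×3.5/((1.8+3.15)(3.5+3.15)) = 50.144 kPa
Final effective stress: σ'_f = 31.827 + 50.144 = 81.971 kPa.
σ'_f = 81.971 ≤ σ'_p = 97.9 kPa, so the clay remains overconsolidated and only the recompression index applies:
S_c = C_r·H/(1+e₀)·log₁₀(σ'_f/σ'_0) = 0.086×2.1/1.74×log₁₀(81.971/31.827)
    = 0.10379 × 0.41086 = 0.04264 m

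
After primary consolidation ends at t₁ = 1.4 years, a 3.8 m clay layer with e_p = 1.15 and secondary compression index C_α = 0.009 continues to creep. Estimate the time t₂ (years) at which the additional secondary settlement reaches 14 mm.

t₂ ≈ 10.6 years

S_s = C_α·H/(1+e_p)·log₁₀(t₂/t₁) ⇒ log₁₀(t₂/t₁) = S_s·(1+e_p)/(C_α·H).
log₁₀(t₂/t₁) = 0.014 × (1+1.15) / (0.009×3.8) = 0.8801
t₂ = t₁ × 10^0.8801 = 1.4 × 7.588 = 10.62 years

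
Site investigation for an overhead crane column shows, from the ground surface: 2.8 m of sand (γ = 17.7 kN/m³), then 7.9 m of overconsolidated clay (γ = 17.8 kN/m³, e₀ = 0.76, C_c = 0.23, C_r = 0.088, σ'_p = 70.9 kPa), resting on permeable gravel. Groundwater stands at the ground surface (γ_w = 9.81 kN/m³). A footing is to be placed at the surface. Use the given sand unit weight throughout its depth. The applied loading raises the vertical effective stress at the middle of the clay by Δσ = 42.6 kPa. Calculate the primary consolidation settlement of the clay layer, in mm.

S_c ≈ 185 mm

Mid-depth of clay below the ground surface: z = 2.8 + 7.9/2 = 6.75 m.
Total vertical stress at mid-clay: σ_v = 17.7×2.8 + 17.8×3.95 = 119.87 kPa.
Pore pressure: u = 9.81×(6.75 − 0) = 66.218 kPa.
Initial effective stress: σ'_0 = σ_v − u = 119.87 − 66.218 = 53.652 kPa.
Final effective stress: σ'_f = 53.652 + 42.6 = 96.252 kPa.
σ'_f = 96.252 > σ'_p = 70.9 kPa, so the stress path crosses the preconsolidation pressure — recompression up to σ'_p, then virgin compression beyond:
S_c = H/(1+e₀)·[C_r·log₁₀(σ'_p/σ'_0) + C_c·log₁₀(σ'_f/σ'_p)]
    = 7.9/1.76 × [0.088×log₁₀(70.9/53.652) + 0.23×log₁₀(96.252/70.9)]
    = 4.4886 × [0.010653 + 0.030536] = 0.1849 m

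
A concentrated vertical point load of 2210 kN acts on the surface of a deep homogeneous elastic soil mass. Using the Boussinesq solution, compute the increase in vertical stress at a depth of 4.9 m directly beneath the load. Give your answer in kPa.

Δσ_z ≈ 43.9 kPa

Boussinesq vertical stress below a point load on an elastic half-space:
Δσ_z = 3P/(2πz²) · [1 + (r/z)²]^(−5/2)
r/z = 0/4.9 = 0; [1+(r/z)²]^(−5/2) = 1.
Δσ_z = 3×2210/(2π×4.9²) × 1 = 43.948 × 1 = 43.95 kPa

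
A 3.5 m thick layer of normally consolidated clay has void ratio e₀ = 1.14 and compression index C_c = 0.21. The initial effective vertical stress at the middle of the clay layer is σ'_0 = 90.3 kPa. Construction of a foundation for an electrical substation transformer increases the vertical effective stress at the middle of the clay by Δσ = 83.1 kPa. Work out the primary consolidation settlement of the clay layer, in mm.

S_c ≈ 97.3 mm

Final effective stress: σ'_f = σ'_0 + Δσ = 90.3 + 83.1 = 173.4 kPa.
Normally consolidated clay, so the full stress increment lies on the virgin compression line:
S_c = C_c·H/(1+e₀)·log₁₀(σ'_f/σ'_0) = 0.21×3.5/(1+1.14)×log₁₀(173.4/90.3)
    = 0.34346 × 0.28336 = 0.09732 m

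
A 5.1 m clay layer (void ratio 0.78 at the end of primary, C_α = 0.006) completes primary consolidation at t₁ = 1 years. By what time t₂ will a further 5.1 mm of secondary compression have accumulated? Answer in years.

S_s = C_α·H/(1+e_p)·log₁₀(t₂/t₁) ⇒ log₁₀(t₂/t₁) = S_s·(1+e_p)/(C_α·H).
log₁₀(t₂/t₁) = 0.0051 × (1+0.78) / (0.006×5.1) = 0.2967
t₂ = t₁ × 10^0.2967 = 1 × 1.98 = 1.98 years

t₂ ≈ 1.98 years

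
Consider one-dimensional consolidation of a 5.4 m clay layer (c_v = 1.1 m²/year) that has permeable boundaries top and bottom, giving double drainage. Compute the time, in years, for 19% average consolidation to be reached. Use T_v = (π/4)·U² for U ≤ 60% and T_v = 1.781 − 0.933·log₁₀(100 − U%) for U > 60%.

Drainage path length: H_d = H/2 = 2.7 m (double drainage).
U ≤ 60%: T_v = (π/4)·U² = (π/4)×0.19² = 0.028353.
t = T_v·H_d²/c_v = 0.028353×2.7²/1.1 = 0.1879 years.

t ≈ 0.188 years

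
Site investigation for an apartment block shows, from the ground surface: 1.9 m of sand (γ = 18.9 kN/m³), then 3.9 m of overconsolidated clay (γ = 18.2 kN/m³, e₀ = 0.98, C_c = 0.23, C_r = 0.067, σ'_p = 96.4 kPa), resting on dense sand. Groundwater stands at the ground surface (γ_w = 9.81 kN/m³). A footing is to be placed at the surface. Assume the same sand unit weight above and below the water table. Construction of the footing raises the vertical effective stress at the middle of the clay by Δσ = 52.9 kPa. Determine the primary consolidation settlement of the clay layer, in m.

Mid-depth of clay below the ground surface: z = 1.9 + 3.9/2 = 3.85 m.
Total vertical stress at mid-clay: σ_v = 18.9×1.9 + 18.2×1.95 = 71.4 kPa.
Pore pressure: u = 9.81×(3.85 − 0) = 37.769 kPa.
Initial effective stress: σ'_0 = σ_v − u = 71.4 − 37.769 = 33.631 kPa.
Final effective stress: σ'_f = 33.631 + 52.9 = 86.531 kPa.
σ'_f = 86.531 ≤ σ'_p = 96.4 kPa, so the clay remains overconsolidated and only the recompression index applies:
S_c = C_r·H/(1+e₀)·log₁₀(σ'_f/σ'_0) = 0.067×3.9/1.98×log₁₀(86.531/33.631)
    = 0.13197 × 0.41043 = 0.05416 m

S_c ≈ 0.0542 m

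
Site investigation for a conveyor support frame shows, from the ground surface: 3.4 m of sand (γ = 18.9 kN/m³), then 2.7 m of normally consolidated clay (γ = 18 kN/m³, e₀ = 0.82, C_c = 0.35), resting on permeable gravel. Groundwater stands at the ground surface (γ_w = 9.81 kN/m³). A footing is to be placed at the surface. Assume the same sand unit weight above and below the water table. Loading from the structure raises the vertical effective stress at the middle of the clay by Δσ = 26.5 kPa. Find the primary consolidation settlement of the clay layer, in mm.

Mid-depth of clay below the ground surface: z = 3.4 + 2.7/2 = 4.75 m.
Total vertical stress at mid-clay: σ_v = 18.9×3.4 + 18×1.35 = 88.56 kPa.
Pore pressure: u = 9.81×(4.75 − 0) = 46.598 kPa.
Initial effective stress: σ'_0 = σ_v − u = 88.56 − 46.598 = 41.962 kPa.
Final effective stress: σ'_f = σ'_0 + Δσ = 41.962 + 26.5 = 68.462 kPa.
Normally consolidated clay, so the full stress increment lies on the virgin compression line:
S_c = C_c·H/(1+e₀)·log₁₀(σ'_f/σ'_0) = 0.35×2.7/(1+0.82)×log₁₀(68.462/41.962)
    = 0.51923 × 0.21259 = 0.1104 m

S_c ≈ 110 mm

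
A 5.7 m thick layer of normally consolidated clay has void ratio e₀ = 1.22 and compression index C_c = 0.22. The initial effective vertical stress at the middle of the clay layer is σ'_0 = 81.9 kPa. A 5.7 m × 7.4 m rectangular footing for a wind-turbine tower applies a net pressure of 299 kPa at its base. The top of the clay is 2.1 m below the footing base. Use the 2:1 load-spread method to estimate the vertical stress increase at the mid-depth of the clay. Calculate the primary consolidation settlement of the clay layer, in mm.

Mid-depth of clay below the footing base: z = 2.1 + 5.7/2 = 4.95 m.
Stress increase at mid-clay by the 2:1 spreading method:
Δσ = qBL/((B+z)(L+z)) = 299×5.7×7.4/((5.7+4.95)(7.4+4.95)) = 95.887 kPa
Final effective stress: σ'_f = σ'_0 + Δσ = 81.9 + 95.887 = 177.79 kPa.
Normally consolidated clay, so the full stress increment lies on the virgin compression line:
S_c = C_c·H/(1+e₀)·log₁₀(σ'_f/σ'_0) = 0.22×5.7/(1+1.22)×log₁₀(177.79/81.9)
    = 0.56486 × 0.33662 = 0.1901 m

S_c ≈ 190 mm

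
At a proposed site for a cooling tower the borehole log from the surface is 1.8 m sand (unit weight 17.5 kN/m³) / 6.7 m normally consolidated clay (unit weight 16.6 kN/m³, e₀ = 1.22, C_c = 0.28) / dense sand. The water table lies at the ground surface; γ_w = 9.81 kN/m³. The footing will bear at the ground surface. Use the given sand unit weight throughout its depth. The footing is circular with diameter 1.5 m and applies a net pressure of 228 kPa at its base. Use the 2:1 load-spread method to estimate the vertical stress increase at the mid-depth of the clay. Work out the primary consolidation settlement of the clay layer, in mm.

S_c ≈ 101 mm

Mid-depth of clay below the ground surface: z = 1.8 + 6.7/2 = 5.15 m.
Total vertical stress at mid-clay: σ_v = 17.5×1.8 + 16.6×3.35 = 87.11 kPa.
Pore pressure: u = 9.81×(5.15 − 0) = 50.522 kPa.
Initial effective stress: σ'_0 = σ_v − u = 87.11 − 50.522 = 36.588 kPa.
Stress increase at mid-clay by the 2:1 spreading method:
Δσ ≈ qD²/(D+z)² = 228×1.5²/(1.5+5.15)² = 11.6 kPa
Final effective stress: σ'_f = σ'_0 + Δσ = 36.588 + 11.6 = 48.188 kPa.
Normally consolidated clay, so the full stress increment lies on the virgin compression line:
S_c = C_c·H/(1+e₀)·log₁₀(σ'_f/σ'_0) = 0.28×6.7/(1+1.22)×log₁₀(48.188/36.588)
    = 0.84505 × 0.1196 = 0.1011 m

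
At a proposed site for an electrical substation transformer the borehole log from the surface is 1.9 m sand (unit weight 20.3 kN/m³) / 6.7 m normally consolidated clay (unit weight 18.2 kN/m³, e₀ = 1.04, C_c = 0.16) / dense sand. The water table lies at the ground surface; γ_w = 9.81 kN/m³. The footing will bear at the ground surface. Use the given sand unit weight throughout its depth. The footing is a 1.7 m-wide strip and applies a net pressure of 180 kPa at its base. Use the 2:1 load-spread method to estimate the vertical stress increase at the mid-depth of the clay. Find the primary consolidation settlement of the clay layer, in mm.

S_c ≈ 148 mm

Mid-depth of clay below the ground surface: z = 1.9 + 6.7/2 = 5.25 m.
Total vertical stress at mid-clay: σ_v = 20.3×1.9 + 18.2×3.35 = 99.54 kPa.
Pore pressure: u = 9.81×(5.25 − 0) = 51.503 kPa.
Initial effective stress: σ'_0 = σ_v − u = 99.54 − 51.503 = 48.037 kPa.
Stress increase at mid-clay by the 2:1 spreading method:
Δσ = qB/(B+z) = 180×1.7/(1.7+5.25) = 44.029 kPa
Final effective stress: σ'_f = σ'_0 + Δσ = 48.037 + 44.029 = 92.066 kPa.
Normally consolidated clay, so the full stress increment lies on the virgin compression line:
S_c = C_c·H/(1+e₀)·log₁₀(σ'_f/σ'_0) = 0.16×6.7/(1+1.04)×log₁₀(92.066/48.037)
    = 0.52549 × 0.28252 = 0.1485 m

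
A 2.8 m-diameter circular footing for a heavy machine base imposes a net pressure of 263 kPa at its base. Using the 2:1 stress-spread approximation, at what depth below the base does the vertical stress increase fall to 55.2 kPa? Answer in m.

z ≈ 3.31 m

2:1 spreading — at depth z the loaded area has grown by z in each plan dimension:
qD²/(D+z)² = Δσ_z ⇒ z = D(√(q/Δσ_z) − 1) = 2.8×(√(263/55.2) − 1) = 3.312 m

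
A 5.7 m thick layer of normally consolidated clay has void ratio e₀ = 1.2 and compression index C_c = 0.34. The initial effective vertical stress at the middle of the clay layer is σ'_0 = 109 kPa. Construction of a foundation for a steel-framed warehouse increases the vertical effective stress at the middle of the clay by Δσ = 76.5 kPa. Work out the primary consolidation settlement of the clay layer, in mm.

Final effective stress: σ'_f = σ'_0 + Δσ = 109 + 76.5 = 185.5 kPa.
Normally consolidated clay, so the full stress increment lies on the virgin compression line:
S_c = C_c·H/(1+e₀)·log₁₀(σ'_f/σ'_0) = 0.34×5.7/(1+1.2)×log₁₀(185.5/109)
    = 0.88091 × 0.23092 = 0.2034 m

S_c ≈ 203 mm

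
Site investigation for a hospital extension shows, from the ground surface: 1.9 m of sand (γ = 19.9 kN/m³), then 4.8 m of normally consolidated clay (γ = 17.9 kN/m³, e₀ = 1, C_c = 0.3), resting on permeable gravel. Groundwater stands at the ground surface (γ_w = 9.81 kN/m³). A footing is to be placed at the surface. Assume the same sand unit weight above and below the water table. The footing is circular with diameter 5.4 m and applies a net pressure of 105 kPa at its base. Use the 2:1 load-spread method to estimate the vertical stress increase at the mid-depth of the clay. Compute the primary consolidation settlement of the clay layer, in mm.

Mid-depth of clay below the ground surface: z = 1.9 + 4.8/2 = 4.3 m.
Total vertical stress at mid-clay: σ_v = 19.9×1.9 + 17.9×2.4 = 80.77 kPa.
Pore pressure: u = 9.81×(4.3 − 0) = 42.183 kPa.
Initial effective stress: σ'_0 = σ_v − u = 80.77 − 42.183 = 38.587 kPa.
Stress increase at mid-clay by the 2:1 spreading method:
Δσ ≈ qD²/(D+z)² = 105×5.4²/(5.4+4.3)² = 32.541 kPa
Final effective stress: σ'_f = σ'_0 + Δσ = 38.587 + 32.541 = 71.128 kPa.
Normally consolidated clay, so the full stress increment lies on the virgin compression line:
S_c = C_c·H/(1+e₀)·log₁₀(σ'_f/σ'_0) = 0.3×4.8/(1+1)×log₁₀(71.128/38.587)
    = 0.72 × 0.2656 = 0.1912 m

S_c ≈ 191 mm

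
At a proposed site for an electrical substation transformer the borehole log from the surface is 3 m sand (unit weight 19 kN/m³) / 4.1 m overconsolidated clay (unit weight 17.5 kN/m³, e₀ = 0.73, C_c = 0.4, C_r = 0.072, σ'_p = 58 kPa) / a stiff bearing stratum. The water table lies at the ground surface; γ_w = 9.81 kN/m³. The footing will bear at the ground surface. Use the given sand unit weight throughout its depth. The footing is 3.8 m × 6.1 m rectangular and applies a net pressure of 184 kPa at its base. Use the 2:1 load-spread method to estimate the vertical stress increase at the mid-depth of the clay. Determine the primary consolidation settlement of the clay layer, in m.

Mid-depth of clay below the ground surface: z = 3 + 4.1/2 = 5.05 m.
Total vertical stress at mid-clay: σ_v = 19×3 + 17.5×2.05 = 92.875 kPa.
Pore pressure: u = 9.81×(5.05 − 0) = 49.541 kPa.
Initial effective stress: σ'_0 = σ_v − u = 92.875 − 49.541 = 43.334 kPa.
Stress increase at mid-clay by the 2:1 spreading method:
Δσ = qBL/((B+z)(L+z)) = 184×3.8×6.1/((3.8+5.05)(6.1+5.05)) = 43.223 kPa
Final effective stress: σ'_f = 43.334 + 43.223 = 86.557 kPa.
σ'_f = 86.557 > σ'_p = 58 kPa, so the stress path crosses the preconsolidation pressure — recompression up to σ'_p, then virgin compression beyond:
S_c = H/(1+e₀)·[C_r·log₁₀(σ'_p/σ'_0) + C_c·log₁₀(σ'_f/σ'_p)]
    = 4.1/1.73 × [0.072×log₁₀(58/43.334) + 0.4×log₁₀(86.557/58)]
    = 2.3699 × [0.0091151 + 0.06955] = 0.1864 m

S_c ≈ 0.186 m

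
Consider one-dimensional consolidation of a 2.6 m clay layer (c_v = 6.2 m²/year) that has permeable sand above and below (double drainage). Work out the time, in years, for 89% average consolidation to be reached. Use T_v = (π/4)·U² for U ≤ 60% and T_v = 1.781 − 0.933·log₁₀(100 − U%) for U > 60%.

Drainage path length: H_d = H/2 = 1.3 m (double drainage).
U > 60%: T_v = 1.781 − 0.933·log₁₀(100 − 89) = 0.80938.
t = T_v·H_d²/c_v = 0.80938×1.3²/6.2 = 0.2206 years.

t ≈ 0.221 years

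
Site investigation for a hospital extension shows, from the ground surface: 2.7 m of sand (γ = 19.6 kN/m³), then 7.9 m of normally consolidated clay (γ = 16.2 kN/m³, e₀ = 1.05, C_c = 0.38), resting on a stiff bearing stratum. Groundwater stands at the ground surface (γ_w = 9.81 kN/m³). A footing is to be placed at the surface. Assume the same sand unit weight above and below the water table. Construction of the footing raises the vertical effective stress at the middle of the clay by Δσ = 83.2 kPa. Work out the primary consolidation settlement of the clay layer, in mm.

S_c ≈ 610 mm

Mid-depth of clay below the ground surface: z = 2.7 + 7.9/2 = 6.65 m.
Total vertical stress at mid-clay: σ_v = 19.6×2.7 + 16.2×3.95 = 116.91 kPa.
Pore pressure: u = 9.81×(6.65 − 0) = 65.237 kPa.
Initial effective stress: σ'_0 = σ_v − u = 116.91 − 65.237 = 51.673 kPa.
Final effective stress: σ'_f = σ'_0 + Δσ = 51.673 + 83.2 = 134.87 kPa.
Normally consolidated clay, so the full stress increment lies on the virgin compression line:
S_c = C_c·H/(1+e₀)·log₁₀(σ'_f/σ'_0) = 0.38×7.9/(1+1.05)×log₁₀(134.87/51.673)
    = 1.4644 × 0.41665 = 0.6101 m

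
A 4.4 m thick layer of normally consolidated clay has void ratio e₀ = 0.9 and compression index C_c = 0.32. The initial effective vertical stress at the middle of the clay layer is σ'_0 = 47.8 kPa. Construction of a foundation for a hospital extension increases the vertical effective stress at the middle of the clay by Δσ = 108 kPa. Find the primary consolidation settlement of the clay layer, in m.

S_c ≈ 0.38 m

Final effective stress: σ'_f = σ'_0 + Δσ = 47.8 + 108 = 155.8 kPa.
Normally consolidated clay, so the full stress increment lies on the virgin compression line:
S_c = C_c·H/(1+e₀)·log₁₀(σ'_f/σ'_0) = 0.32×4.4/(1+0.9)×log₁₀(155.8/47.8)
    = 0.74105 × 0.51314 = 0.3803 m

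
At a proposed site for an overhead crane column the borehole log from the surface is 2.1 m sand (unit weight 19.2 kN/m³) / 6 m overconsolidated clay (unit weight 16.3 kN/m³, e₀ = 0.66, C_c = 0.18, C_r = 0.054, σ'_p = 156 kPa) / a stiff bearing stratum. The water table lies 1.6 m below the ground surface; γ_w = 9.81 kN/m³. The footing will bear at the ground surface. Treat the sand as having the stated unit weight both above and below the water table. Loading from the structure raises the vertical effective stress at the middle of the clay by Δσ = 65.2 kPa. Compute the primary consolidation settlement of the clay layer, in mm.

Mid-depth of clay below the ground surface: z = 2.1 + 6/2 = 5.1 m.
Total vertical stress at mid-clay: σ_v = 19.2×2.1 + 16.3×3 = 89.22 kPa.
Pore pressure: u = 9.81×(5.1 − 1.6) = 34.335 kPa.
Initial effective stress: σ'_0 = σ_v − u = 89.22 − 34.335 = 54.885 kPa.
Final effective stress: σ'_f = 54.885 + 65.2 = 120.09 kPa.
σ'_f = 120.09 ≤ σ'_p = 156 kPa, so the clay remains overconsolidated and only the recompression index applies:
S_c = C_r·H/(1+e₀)·log₁₀(σ'_f/σ'_0) = 0.054×6/1.66×log₁₀(120.09/54.885)
    = 0.19518 × 0.34005 = 0.06637 m

S_c ≈ 66.4 mm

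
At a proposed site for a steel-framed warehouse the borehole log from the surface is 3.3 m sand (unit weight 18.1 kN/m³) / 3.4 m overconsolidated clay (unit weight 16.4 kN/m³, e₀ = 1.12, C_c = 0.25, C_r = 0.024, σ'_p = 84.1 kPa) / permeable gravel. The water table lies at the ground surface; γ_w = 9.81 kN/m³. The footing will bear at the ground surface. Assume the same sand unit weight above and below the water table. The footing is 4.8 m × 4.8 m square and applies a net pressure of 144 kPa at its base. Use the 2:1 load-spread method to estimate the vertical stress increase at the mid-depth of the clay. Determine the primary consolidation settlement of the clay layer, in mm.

S_c ≈ 10.7 mm

Mid-depth of clay below the ground surface: z = 3.3 + 3.4/2 = 5 m.
Total vertical stress at mid-clay: σ_v = 18.1×3.3 + 16.4×1.7 = 87.61 kPa.
Pore pressure: u = 9.81×(5 − 0) = 49.05 kPa.
Initial effective stress: σ'_0 = σ_v − u = 87.61 − 49.05 = 38.56 kPa.
Stress increase at mid-clay by the 2:1 spreading method:
Δσ = qBL/((B+z)(L+z)) = 144×4.8×4.8/((4.8+5)(4.8+5)) = 34.546 kPa
Final effective stress: σ'_f = 38.56 + 34.546 = 73.106 kPa.
σ'_f = 73.106 ≤ σ'_p = 84.1 kPa, so the clay remains overconsolidated and only the recompression index applies:
S_c = C_r·H/(1+e₀)·log₁₀(σ'_f/σ'_0) = 0.024×3.4/2.12×log₁₀(73.106/38.56)
    = 0.038491 × 0.27782 = 0.01069 m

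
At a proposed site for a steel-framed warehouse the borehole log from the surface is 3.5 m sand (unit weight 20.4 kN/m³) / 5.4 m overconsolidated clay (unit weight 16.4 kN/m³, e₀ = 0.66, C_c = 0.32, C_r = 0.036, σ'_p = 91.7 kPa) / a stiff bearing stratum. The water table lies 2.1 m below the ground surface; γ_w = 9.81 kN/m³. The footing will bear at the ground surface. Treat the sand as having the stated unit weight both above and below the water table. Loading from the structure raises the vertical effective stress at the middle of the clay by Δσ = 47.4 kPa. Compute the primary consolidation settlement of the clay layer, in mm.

Mid-depth of clay below the ground surface: z = 3.5 + 5.4/2 = 6.2 m.
Total vertical stress at mid-clay: σ_v = 20.4×3.5 + 16.4×2.7 = 115.68 kPa.
Pore pressure: u = 9.81×(6.2 − 2.1) = 40.221 kPa.
Initial effective stress: σ'_0 = σ_v − u = 115.68 − 40.221 = 75.459 kPa.
Final effective stress: σ'_f = 75.459 + 47.4 = 122.86 kPa.
σ'_f = 122.86 > σ'_p = 91.7 kPa, so the stress path crosses the preconsolidation pressure — recompression up to σ'_p, then virgin compression beyond:
S_c = H/(1+e₀)·[C_r·log₁₀(σ'_p/σ'_0) + C_c·log₁₀(σ'_f/σ'_p)]
    = 5.4/1.66 × [0.036×log₁₀(91.7/75.459) + 0.32×log₁₀(122.86/91.7)]
    = 3.253 × [0.0030477 + 0.040653] = 0.1422 m

S_c ≈ 142 mm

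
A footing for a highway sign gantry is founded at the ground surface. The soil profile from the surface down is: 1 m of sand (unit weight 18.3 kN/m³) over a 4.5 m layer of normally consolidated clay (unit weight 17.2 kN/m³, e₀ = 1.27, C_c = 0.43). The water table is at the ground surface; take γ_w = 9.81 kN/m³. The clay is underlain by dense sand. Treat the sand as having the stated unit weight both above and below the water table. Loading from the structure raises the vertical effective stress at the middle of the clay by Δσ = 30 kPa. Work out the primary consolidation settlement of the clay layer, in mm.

Mid-depth of clay below the ground surface: z = 1 + 4.5/2 = 3.25 m.
Total vertical stress at mid-clay: σ_v = 18.3×1 + 17.2×2.25 = 57 kPa.
Pore pressure: u = 9.81×(3.25 − 0) = 31.883 kPa.
Initial effective stress: σ'_0 = σ_v − u = 57 − 31.883 = 25.117 kPa.
Final effective stress: σ'_f = σ'_0 + Δσ = 25.117 + 30 = 55.117 kPa.
Normally consolidated clay, so the full stress increment lies on the virgin compression line:
S_c = C_c·H/(1+e₀)·log₁₀(σ'_f/σ'_0) = 0.43×4.5/(1+1.27)×log₁₀(55.117/25.117)
    = 0.85242 × 0.34132 = 0.2909 m

S_c ≈ 291 mm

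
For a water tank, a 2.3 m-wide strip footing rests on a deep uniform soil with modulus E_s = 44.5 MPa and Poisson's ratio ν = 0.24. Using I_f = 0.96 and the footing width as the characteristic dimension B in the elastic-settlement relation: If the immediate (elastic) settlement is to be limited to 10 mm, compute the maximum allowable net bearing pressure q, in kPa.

q ≈ 214 kPa

E_s = 44.5 MPa = 44500 kPa.
S_e = q·B·(1−ν²)/E_s · I_f  ⇒  q = S_e·E_s / (B·(1−ν²)·I_f).
q = 0.01 × 44500 / (2.3 × 0.9424 × 0.96) = 213.9 kPa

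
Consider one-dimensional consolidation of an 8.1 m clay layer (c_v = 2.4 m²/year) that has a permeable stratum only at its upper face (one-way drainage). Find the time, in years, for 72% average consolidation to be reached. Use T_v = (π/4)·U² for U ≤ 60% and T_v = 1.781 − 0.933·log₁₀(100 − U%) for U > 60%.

Drainage path length: H_d = H = 8.1 m (single drainage).
U > 60%: T_v = 1.781 − 0.933·log₁₀(100 − 72) = 0.4308.
t = T_v·H_d²/c_v = 0.4308×8.1²/2.4 = 11.78 years.

t ≈ 11.8 years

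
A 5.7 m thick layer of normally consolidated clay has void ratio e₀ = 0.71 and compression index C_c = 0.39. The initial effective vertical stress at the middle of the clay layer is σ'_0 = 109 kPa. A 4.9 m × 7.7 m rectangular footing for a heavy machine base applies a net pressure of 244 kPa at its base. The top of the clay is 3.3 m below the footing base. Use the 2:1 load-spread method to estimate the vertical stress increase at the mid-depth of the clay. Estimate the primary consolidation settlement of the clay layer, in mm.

S_c ≈ 248 mm

Mid-depth of clay below the footing base: z = 3.3 + 5.7/2 = 6.15 m.
Stress increase at mid-clay by the 2:1 spreading method:
Δσ = qBL/((B+z)(L+z)) = 244×4.9×7.7/((4.9+6.15)(7.7+6.15)) = 60.154 kPa
Final effective stress: σ'_f = σ'_0 + Δσ = 109 + 60.154 = 169.15 kPa.
Normally consolidated clay, so the full stress increment lies on the virgin compression line:
S_c = C_c·H/(1+e₀)·log₁₀(σ'_f/σ'_0) = 0.39×5.7/(1+0.71)×log₁₀(169.15/109)
    = 1.3 × 0.19085 = 0.2481 m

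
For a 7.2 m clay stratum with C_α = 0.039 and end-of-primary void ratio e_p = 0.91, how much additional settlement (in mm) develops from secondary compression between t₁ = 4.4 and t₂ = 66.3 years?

Secondary compression: S_s = C_α·H/(1+e_p)·log₁₀(t₂/t₁)
S_s = 0.039×7.2/(1+0.91)×log₁₀(66.3/4.4)
    = 0.147 × 1.178 = 0.1732 m

S_s ≈ 173 mm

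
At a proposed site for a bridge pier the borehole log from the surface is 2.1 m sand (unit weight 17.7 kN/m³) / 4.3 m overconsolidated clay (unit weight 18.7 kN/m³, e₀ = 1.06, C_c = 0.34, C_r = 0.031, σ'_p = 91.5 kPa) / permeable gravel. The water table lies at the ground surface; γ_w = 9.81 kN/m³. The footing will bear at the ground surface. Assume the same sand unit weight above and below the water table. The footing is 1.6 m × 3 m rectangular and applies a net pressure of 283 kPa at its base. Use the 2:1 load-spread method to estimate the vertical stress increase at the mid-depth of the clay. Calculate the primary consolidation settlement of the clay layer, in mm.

Mid-depth of clay below the ground surface: z = 2.1 + 4.3/2 = 4.25 m.
Total vertical stress at mid-clay: σ_v = 17.7×2.1 + 18.7×2.15 = 77.375 kPa.
Pore pressure: u = 9.81×(4.25 − 0) = 41.693 kPa.
Initial effective stress: σ'_0 = σ_v − u = 77.375 − 41.693 = 35.682 kPa.
Stress increase at mid-clay by the 2:1 spreading method:
Δσ = qBL/((B+z)(L+z)) = 283×1.6×3/((1.6+4.25)(3+4.25)) = 32.028 kPa
Final effective stress: σ'_f = 35.682 + 32.028 = 67.71 kPa.
σ'_f = 67.71 ≤ σ'_p = 91.5 kPa, so the clay remains overconsolidated and only the recompression index applies:
S_c = C_r·H/(1+e₀)·log₁₀(σ'_f/σ'_0) = 0.031×4.3/2.06×log₁₀(67.71/35.682)
    = 0.064709 × 0.2782 = 0.018 m

S_c ≈ 18 mm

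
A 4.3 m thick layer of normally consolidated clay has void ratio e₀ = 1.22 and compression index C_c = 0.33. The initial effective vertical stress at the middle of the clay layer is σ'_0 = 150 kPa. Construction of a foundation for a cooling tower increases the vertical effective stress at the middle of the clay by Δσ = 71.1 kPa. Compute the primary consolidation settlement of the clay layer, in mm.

Final effective stress: σ'_f = σ'_0 + Δσ = 150 + 71.1 = 221.1 kPa.
Normally consolidated clay, so the full stress increment lies on the virgin compression line:
S_c = C_c·H/(1+e₀)·log₁₀(σ'_f/σ'_0) = 0.33×4.3/(1+1.22)×log₁₀(221.1/150)
    = 0.63919 × 0.1685 = 0.1077 m

S_c ≈ 108 mm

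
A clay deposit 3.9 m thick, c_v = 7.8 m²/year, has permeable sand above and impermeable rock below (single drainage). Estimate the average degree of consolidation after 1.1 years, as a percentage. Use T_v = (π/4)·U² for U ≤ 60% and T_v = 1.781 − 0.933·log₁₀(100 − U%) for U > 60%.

U ≈ 79.8 %

Drainage path length: H_d = H = 3.9 m (single drainage).
T_v = c_v·t/H_d² = 7.8×1.1/3.9² = 0.5641.
T_v = 0.5641 corresponds to the U > 60% branch:
U = 1 − 10^((1.781 − T_v)/0.933)/100 = 0.7985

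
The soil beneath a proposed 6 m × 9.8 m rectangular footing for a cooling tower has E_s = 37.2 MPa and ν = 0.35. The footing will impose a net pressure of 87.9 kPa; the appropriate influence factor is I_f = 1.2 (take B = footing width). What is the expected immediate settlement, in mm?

S_e ≈ 14.9 mm

Immediate (elastic) settlement: S_e = q·B·(1−ν²)/E_s · I_f.
E_s = 37.2 MPa = 37200 kPa.
S_e = 87.9 × 6 × (1 − 0.35²) / 37200 × 1.2
    = 87.9 × 6 × 0.8775 / 37200 × 1.2
    = 0.01493 m = 14.93 mm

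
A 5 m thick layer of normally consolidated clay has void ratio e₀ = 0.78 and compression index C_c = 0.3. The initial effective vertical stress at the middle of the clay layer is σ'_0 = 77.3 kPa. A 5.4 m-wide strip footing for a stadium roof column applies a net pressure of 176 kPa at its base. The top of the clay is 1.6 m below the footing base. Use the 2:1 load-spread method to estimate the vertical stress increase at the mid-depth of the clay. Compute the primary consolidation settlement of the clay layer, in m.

S_c ≈ 0.304 m

Mid-depth of clay below the footing base: z = 1.6 + 5/2 = 4.1 m.
Stress increase at mid-clay by the 2:1 spreading method:
Δσ = qB/(B+z) = 176×5.4/(5.4+4.1) = 100.04 kPa
Final effective stress: σ'_f = σ'_0 + Δσ = 77.3 + 100.04 = 177.34 kPa.
Normally consolidated clay, so the full stress increment lies on the virgin compression line:
S_c = C_c·H/(1+e₀)·log₁₀(σ'_f/σ'_0) = 0.3×5/(1+0.78)×log₁₀(177.34/77.3)
    = 0.8427 × 0.36063 = 0.3039 m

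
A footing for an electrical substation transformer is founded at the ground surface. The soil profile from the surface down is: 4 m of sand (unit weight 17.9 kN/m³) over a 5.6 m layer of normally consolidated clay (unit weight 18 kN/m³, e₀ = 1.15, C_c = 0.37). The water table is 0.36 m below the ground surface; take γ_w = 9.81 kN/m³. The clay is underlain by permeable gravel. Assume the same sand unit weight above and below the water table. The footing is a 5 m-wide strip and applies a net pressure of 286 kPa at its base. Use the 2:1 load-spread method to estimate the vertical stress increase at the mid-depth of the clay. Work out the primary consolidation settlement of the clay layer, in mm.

S_c ≈ 468 mm

Mid-depth of clay below the ground surface: z = 4 + 5.6/2 = 6.8 m.
Total vertical stress at mid-clay: σ_v = 17.9×4 + 18×2.8 = 122 kPa.
Pore pressure: u = 9.81×(6.8 − 0.36) = 63.176 kPa.
Initial effective stress: σ'_0 = σ_v − u = 122 − 63.176 = 58.824 kPa.
Stress increase at mid-clay by the 2:1 spreading method:
Δσ = qB/(B+z) = 286×5/(5+6.8) = 121.19 kPa
Final effective stress: σ'_f = σ'_0 + Δσ = 58.824 + 121.19 = 180.01 kPa.
Normally consolidated clay, so the full stress increment lies on the virgin compression line:
S_c = C_c·H/(1+e₀)·log₁₀(σ'_f/σ'_0) = 0.37×5.6/(1+1.15)×log₁₀(180.01/58.824)
    = 0.96372 × 0.48574 = 0.4681 m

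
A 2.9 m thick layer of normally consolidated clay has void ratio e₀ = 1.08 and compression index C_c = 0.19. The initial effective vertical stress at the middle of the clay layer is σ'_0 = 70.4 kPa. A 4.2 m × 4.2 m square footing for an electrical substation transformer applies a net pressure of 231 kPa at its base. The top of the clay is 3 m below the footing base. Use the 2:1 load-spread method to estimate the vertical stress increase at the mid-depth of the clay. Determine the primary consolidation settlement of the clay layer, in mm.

S_c ≈ 65.9 mm

Mid-depth of clay below the footing base: z = 3 + 2.9/2 = 4.45 m.
Stress increase at mid-clay by the 2:1 spreading method:
Δσ = qBL/((B+z)(L+z)) = 231×4.2×4.2/((4.2+4.45)(4.2+4.45)) = 54.46 kPa
Final effective stress: σ'_f = σ'_0 + Δσ = 70.4 + 54.46 = 124.86 kPa.
Normally consolidated clay, so the full stress increment lies on the virgin compression line:
S_c = C_c·H/(1+e₀)·log₁₀(σ'_f/σ'_0) = 0.19×2.9/(1+1.08)×log₁₀(124.86/70.4)
    = 0.2649 × 0.24885 = 0.06592 m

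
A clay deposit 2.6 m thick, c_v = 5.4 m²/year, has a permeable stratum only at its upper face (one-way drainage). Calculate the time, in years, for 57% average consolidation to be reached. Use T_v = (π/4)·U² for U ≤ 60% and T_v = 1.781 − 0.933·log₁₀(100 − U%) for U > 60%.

Drainage path length: H_d = H = 2.6 m (single drainage).
U ≤ 60%: T_v = (π/4)·U² = (π/4)×0.57² = 0.25518.
t = T_v·H_d²/c_v = 0.25518×2.6²/5.4 = 0.3194 years.

t ≈ 0.319 years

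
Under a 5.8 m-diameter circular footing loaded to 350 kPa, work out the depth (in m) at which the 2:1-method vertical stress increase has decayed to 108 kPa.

z ≈ 4.64 m

2:1 spreading — at depth z the loaded area has grown by z in each plan dimension:
qD²/(D+z)² = Δσ_z ⇒ z = D(√(q/Δσ_z) − 1) = 5.8×(√(350/108) − 1) = 4.641 m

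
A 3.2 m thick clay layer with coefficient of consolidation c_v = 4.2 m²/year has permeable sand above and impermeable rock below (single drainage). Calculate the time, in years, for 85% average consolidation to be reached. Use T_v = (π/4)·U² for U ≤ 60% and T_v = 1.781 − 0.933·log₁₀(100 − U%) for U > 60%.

t ≈ 1.67 years

Drainage path length: H_d = H = 3.2 m (single drainage).
U > 60%: T_v = 1.781 − 0.933·log₁₀(100 − 85) = 0.68371.
t = T_v·H_d²/c_v = 0.68371×3.2²/4.2 = 1.667 years.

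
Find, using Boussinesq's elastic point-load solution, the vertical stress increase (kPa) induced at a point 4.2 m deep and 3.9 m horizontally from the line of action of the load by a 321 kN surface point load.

Δσ_z ≈ 1.84 kPa

Boussinesq vertical stress below a point load on an elastic half-space:
Δσ_z = 3P/(2πz²) · [1 + (r/z)²]^(−5/2)
r/z = 3.9/4.2 = 0.92857; [1+(r/z)²]^(−5/2) = 0.2113.
Δσ_z = 3×321/(2π×4.2²) × 0.2113 = 8.6886 × 0.2113 = 1.836 kPa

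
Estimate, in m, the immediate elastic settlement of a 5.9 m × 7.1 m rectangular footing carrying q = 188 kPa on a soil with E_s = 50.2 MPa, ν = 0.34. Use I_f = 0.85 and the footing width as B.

Immediate (elastic) settlement: S_e = q·B·(1−ν²)/E_s · I_f.
E_s = 50.2 MPa = 50200 kPa.
S_e = 188 × 5.9 × (1 − 0.34²) / 50200 × 0.85
    = 188 × 5.9 × 0.8844 / 50200 × 0.85
    = 0.01661 m

S_e ≈ 0.0166 m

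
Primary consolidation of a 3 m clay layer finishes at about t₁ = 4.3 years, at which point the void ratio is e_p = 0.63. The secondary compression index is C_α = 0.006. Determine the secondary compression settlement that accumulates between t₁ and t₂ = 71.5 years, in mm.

S_s ≈ 13.5 mm

Secondary compression: S_s = C_α·H/(1+e_p)·log₁₀(t₂/t₁)
S_s = 0.006×3/(1+0.63)×log₁₀(71.5/4.3)
    = 0.01104 × 1.221 = 0.01348 m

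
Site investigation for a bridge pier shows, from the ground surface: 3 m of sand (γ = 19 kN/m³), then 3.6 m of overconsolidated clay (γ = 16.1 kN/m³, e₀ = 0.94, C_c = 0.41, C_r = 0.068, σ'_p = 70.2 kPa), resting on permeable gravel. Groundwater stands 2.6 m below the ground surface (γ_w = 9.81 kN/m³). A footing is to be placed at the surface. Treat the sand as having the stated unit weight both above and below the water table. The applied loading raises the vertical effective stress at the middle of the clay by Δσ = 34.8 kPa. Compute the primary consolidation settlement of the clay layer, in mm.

Mid-depth of clay below the ground surface: z = 3 + 3.6/2 = 4.8 m.
Total vertical stress at mid-clay: σ_v = 19×3 + 16.1×1.8 = 85.98 kPa.
Pore pressure: u = 9.81×(4.8 − 2.6) = 21.582 kPa.
Initial effective stress: σ'_0 = σ_v − u = 85.98 − 21.582 = 64.398 kPa.
Final effective stress: σ'_f = 64.398 + 34.8 = 99.198 kPa.
σ'_f = 99.198 > σ'_p = 70.2 kPa, so the stress path crosses the preconsolidation pressure — recompression up to σ'_p, then virgin compression beyond:
S_c = H/(1+e₀)·[C_r·log₁₀(σ'_p/σ'_0) + C_c·log₁₀(σ'_f/σ'_p)]
    = 3.6/1.94 × [0.068×log₁₀(70.2/64.398) + 0.41×log₁₀(99.198/70.2)]
    = 1.8557 × [0.0025476 + 0.061568] = 0.119 m

S_c ≈ 119 mm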